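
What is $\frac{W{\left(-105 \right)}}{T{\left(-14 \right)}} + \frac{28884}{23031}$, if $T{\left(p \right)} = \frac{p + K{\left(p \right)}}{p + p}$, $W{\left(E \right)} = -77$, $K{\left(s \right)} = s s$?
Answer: $\frac{1307422}{99801} \approx 13.1$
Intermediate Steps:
$K{\left(s \right)} = s^{2}$
$T{\left(p \right)} = \frac{p + p^{2}}{2 p}$ ($T{\left(p \right)} = \frac{p + p^{2}}{p + p} = \frac{p + p^{2}}{2 p}$)
$\frac{W{\left(-105 \right)}}{T{\left(-14 \right)}} + \frac{28884}{23031} = - \frac{77}{\frac{1}{2} + \frac{1}{2} \left(-14\right)} + \frac{28884}{23031} = - \frac{77}{\frac{1}{2} - 7} + 28884 \cdot \frac{1}{23031} = - \frac{77}{- \frac{13}{2}} + \frac{9628}{7677} = \left(-77\right) \left(- \frac{2}{13}\right) + \frac{9628}{7677} = \frac{154}{13} + \frac{9628}{7677} = \frac{1307422}{99801}$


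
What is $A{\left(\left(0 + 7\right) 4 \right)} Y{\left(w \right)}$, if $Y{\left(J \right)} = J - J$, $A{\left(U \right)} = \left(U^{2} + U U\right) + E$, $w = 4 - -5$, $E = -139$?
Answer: $0$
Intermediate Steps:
$w = 9$ ($w = 4 + 5 = 9$)
$A{\left(U \right)} = -139 + 2 U^{2}$ ($A{\left(U \right)} = \left(U^{2} + U U\right) - 139 = \left(U^{2} + U^{2}\right) - 139 = 2 U^{2} - 139 = -139 + 2 U^{2}$)
$Y{\left(J \right)} = 0$
$A{\left(\left(0 + 7\right) 4 \right)} Y{\left(w \right)} = \left(-139 + 2 \left(\left(0 + 7\right) 4\right)^{2}\right) 0 = \left(-139 + 2 \left(7 \cdot 4\right)^{2}\right) 0 = \left(-139 + 2 \cdot 28^{2}\right) 0 = \left(-139 + 2 \cdot 784\right) 0 = \left(-139 + 1568\right) 0 = 1429 \cdot 0 = 0$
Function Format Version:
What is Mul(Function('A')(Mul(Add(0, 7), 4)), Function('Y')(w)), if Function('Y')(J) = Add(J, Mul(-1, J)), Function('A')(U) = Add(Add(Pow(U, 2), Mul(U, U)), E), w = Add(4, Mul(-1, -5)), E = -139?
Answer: 0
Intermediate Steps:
w = 9 (w = Add(4, 5) = 9)
Function('A')(U) = Add(-139, Mul(2, Pow(U, 2))) (Function('A')(U) = Add(Add(Pow(U, 2), Mul(U, U)), -139) = Add(Add(Pow(U, 2), Pow(U, 2)), -139) = Add(Mul(2, Pow(U, 2)), -139) = Add(-139, Mul(2, Pow(U, 2))))
Function('Y')(J) = 0
Mul(Function('A')(Mul(Add(0, 7), 4)), Function('Y')(w)) = Mul(Add(-139, Mul(2, Pow(Mul(Add(0, 7), 4), 2))), 0) = Mul(Add(-139, Mul(2, Pow(Mul(7, 4), 2))), 0) = Mul(Add(-139, Mul(2, Pow(28, 2))), 0) = Mul(Add(-139, Mul(2, 784)), 0) = Mul(Add(-139, 1568), 0) = Mul(1429, 0) = 0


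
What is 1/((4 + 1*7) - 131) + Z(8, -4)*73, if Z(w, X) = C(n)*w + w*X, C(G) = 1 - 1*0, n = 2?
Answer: -210241/120 ≈ -1752.0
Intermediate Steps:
C(G) = 1 (C(G) = 1 + 0 = 1)
Z(w, X) = w + X*w (Z(w, X) = 1*w + w*X = w + X*w)
1/((4 + 1*7) - 131) + Z(8, -4)*73 = 1/((4 + 1*7) - 131) + (8*(1 - 4))*73 = 1/((4 + 7) - 131) + (8*(-3))*73 = 1/(11 - 131) - 24*73 = 1/(-120) - 1752 = -1/120 - 1752 = -210241/120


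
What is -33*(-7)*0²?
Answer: 0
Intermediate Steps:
-33*(-7)*0² = 231*0 = 0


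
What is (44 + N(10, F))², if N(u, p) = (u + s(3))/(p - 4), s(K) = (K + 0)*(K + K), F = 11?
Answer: 2304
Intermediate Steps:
s(K) = 2*K² (s(K) = K*(2*K) = 2*K²)
N(u, p) = (18 + u)/(-4 + p) (N(u, p) = (u + 2*3²)/(p - 4) = (u + 2*9)/(-4 + p) = (u + 18)/(-4 + p) = (18 + u)/(-4 + p))
(44 + N(10, F))² = (44 + (18 + 10)/(-4 + 11))² = (44 + 28/7)² = (44 + (⅐)*28)² = (44 + 4)² = 48² = 2304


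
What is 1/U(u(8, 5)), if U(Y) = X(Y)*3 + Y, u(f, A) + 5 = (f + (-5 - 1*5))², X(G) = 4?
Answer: 1/11 ≈ 0.090909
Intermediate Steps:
u(f, A) = -5 + (-10 + f)² (u(f, A) = -5 + (f + (-5 - 1*5))² = -5 + (f + (-5 - 5))² = -5 + (f - 10)² = -5 + (-10 + f)²)
U(Y) = 12 + Y (U(Y) = 4*3 + Y = 12 + Y)
1/U(u(8, 5)) = 1/(12 + (-5 + (-10 + 8)²)) = 1/(12 + (-5 + (-2)²)) = 1/(12 + (-5 + 4)) = 1/(12 - 1) = 1/11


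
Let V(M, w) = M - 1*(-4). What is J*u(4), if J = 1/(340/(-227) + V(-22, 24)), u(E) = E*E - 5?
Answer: -2497/4426 ≈ -0.56417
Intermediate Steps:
V(M, w) = 4 + M (V(M, w) = M + 4 = 4 + M)
u(E) = -5 + E**2 (u(E) = E**2 - 5 = -5 + E**2)
J = -227/4426 (J = 1/(340/(-227) + (4 - 22)) = 1/(340*(-1/227) - 18) = 1/(-340/227 - 18) = 1/(-4426/227) = -227/4426 ≈ -0.051288)
J*u(4) = -227*(-5 + 4**2)/4426 = -227*(-5 + 16)/4426 = -227/4426*11 = -2497/4426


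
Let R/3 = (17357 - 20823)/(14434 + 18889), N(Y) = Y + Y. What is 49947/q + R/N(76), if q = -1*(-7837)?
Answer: 126452430393/19847578676 ≈ 6.3712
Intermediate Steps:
N(Y) = 2*Y
q = 7837
R = -10398/33323 (R = 3*((17357 - 20823)/(14434 + 18889)) = 3*(-3466/33323) = -10398/33323 ≈ -0.31204)
49947/q + R/N(76) = 49947/7837 - 10398/(33323*(2*76)) = 49947*(1/7837) - 10398/33323/152 = 49947/7837 - 10398/33323*1/152 = 49947/7837 - 5199/2532548 = 126452430393/19847578676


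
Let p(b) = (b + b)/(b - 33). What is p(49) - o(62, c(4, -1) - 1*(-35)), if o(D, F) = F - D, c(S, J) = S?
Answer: 233/8 ≈ 29.125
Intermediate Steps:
p(b) = 2*b/(-33 + b) (p(b) = (2*b)/(-33 + b) = 2*b/(-33 + b))
p(49) - o(62, c(4, -1) - 1*(-35)) = 2*49/(-33 + 49) - ((4 - 1*(-35)) - 1*62) = 2*49/16 - ((4 + 35) - 62) = 2*49*(1/16) - (39 - 62) = 49/8 - 1*(-23) = 49/8 + 23 = 233/8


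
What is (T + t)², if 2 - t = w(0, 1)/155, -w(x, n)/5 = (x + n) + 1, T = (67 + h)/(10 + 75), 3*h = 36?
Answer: 62236321/6943225 ≈ 8.9636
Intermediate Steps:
h = 12 (h = (⅓)*36 = 12)
T = 79/85 (T = (67 + 12)/(10 + 75) = 79/85 ≈ 0.92941)
w(x, n) = -5 - 5*n - 5*x (w(x, n) = -5*((x + n) + 1) = -5*((n + x) + 1) = -5*(1 + n + x) = -5 - 5*n - 5*x)
t = 64/31 (t = 2 - (-5 - 5*1 - 5*0)/155 = 2 - (-5 - 5 + 0)/155 = 2 - (-10)/155 = 2 - 1*(-2/31) = 2 + 2/31 = 64/31 ≈ 2.0645)
(T + t)² = (79/85 + 64/31)² = (7889/2635)² = 62236321/6943225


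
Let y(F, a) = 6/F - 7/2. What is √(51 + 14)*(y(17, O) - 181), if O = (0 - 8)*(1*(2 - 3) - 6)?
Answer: -6261*√65/34 ≈ -1484.6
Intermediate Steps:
O = 56 (O = -8*(1*(-1) - 6) = -8*(-1 - 6) = -8*(-7) = 56)
y(F, a) = -7/2 + 6/F (y(F, a) = 6/F - 7*½ = 6/F - 7/2 = -7/2 + 6/F)
√(51 + 14)*(y(17, O) - 181) = √(51 + 14)*((-7/2 + 6/17) - 181) = √65*((-7/2 + 6*(1/17)) - 181) = √65*((-7/2 + 6/17) - 181) = √65*(-107/34 - 181) = √65*(-6261/34) = -6261*√65/34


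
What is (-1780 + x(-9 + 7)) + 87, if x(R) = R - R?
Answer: -1693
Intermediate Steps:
x(R) = 0
(-1780 + x(-9 + 7)) + 87 = (-1780 + 0) + 87 = -1780 + 87 = -1693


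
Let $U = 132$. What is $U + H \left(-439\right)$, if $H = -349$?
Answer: $153343$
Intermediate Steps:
$U + H \left(-439\right) = 132 - -153211 = 132 + 153211 = 153343$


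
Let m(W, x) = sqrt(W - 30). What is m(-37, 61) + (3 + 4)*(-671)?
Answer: -4697 + I*sqrt(67) ≈ -4697.0 + 8.1853*I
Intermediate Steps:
m(W, x) = sqrt(-30 + W)
m(-37, 61) + (3 + 4)*(-671) = sqrt(-30 - 37) + (3 + 4)*(-671) = sqrt(-67) + 7*(-671) = I*sqrt(67) - 4697 = -4697 + I*sqrt(67)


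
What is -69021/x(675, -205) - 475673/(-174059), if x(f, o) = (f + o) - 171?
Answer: -11871500012/52043641 ≈ -228.11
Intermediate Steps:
x(f, o) = -171 + f + o
-69021/x(675, -205) - 475673/(-174059) = -69021/(-171 + 675 - 205) - 475673/(-174059) = -69021/299 - 475673*(-1/174059) = -69021*1/299 + 475673/174059 = -69021/299 + 475673/174059 = -11871500012/52043641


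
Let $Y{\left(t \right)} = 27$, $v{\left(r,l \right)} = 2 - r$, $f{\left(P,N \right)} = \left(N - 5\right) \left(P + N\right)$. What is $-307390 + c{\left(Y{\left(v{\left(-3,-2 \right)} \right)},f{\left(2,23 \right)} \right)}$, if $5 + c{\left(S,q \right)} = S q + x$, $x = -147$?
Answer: $-295392$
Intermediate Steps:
$f{\left(P,N \right)} = \left(-5 + N\right) \left(N + P\right)$
$c{\left(S,q \right)} = -152 + S q$ ($c{\left(S,q \right)} = -5 + \left(S q - 147\right) = -5 + \left(-147 + S q\right) = -152 + S q$)
$-307390 + c{\left(Y{\left(v{\left(-3,-2 \right)} \right)},f{\left(2,23 \right)} \right)} = -307390 - \left(152 - 27 \left(23^{2} - 115 - 10 + 23 \cdot 2\right)\right) = -307390 - \left(152 - 27 \left(529 - 115 - 10 + 46\right)\right) = -307390 + \left(-152 + 27 \cdot 450\right) = -307390 + \left(-152 + 12150\right) = -307390 + 11998 = -295392$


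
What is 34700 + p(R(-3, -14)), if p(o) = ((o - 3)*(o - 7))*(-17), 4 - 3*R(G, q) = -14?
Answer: 34751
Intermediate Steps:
R(G, q) = 6 (R(G, q) = 4/3 - ⅓*(-14) = 4/3 + 14/3 = 6)
p(o) = -17*(-7 + o)*(-3 + o) (p(o) = ((-3 + o)*(-7 + o))*(-17) = ((-7 + o)*(-3 + o))*(-17) = -17*(-7 + o)*(-3 + o))
34700 + p(R(-3, -14)) = 34700 + (-357 - 17*6² + 170*6) = 34700 + (-357 - 17*36 + 1020) = 34700 + (-357 - 612 + 1020) = 34700 + 51 = 34751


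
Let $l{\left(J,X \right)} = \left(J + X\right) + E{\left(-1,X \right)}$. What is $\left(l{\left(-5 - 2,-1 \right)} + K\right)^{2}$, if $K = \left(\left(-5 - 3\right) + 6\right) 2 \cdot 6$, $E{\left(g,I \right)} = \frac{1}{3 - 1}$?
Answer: $\frac{3969}{4} \approx 992.25$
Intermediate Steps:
$E{\left(g,I \right)} = \frac{1}{2}$
$K = -24$ ($K = \left(-8 + 6\right) 2 \cdot 6 = \left(-2\right) 2 \cdot 6 = \left(-4\right) 6 = -24$)
$l{\left(J,X \right)} = \frac{1}{2} + J + X$ ($l{\left(J,X \right)} = \left(J + X\right) + \frac{1}{2} = \frac{1}{2} + J + X$)
$\left(l{\left(-5 - 2,-1 \right)} + K\right)^{2} = \left(\left(\frac{1}{2} - 7 - 1\right) - 24\right)^{2} = \left(- \frac{15}{2} - 24\right)^{2} = \left(- \frac{63}{2}\right)^{2} = \frac{3969}{4}$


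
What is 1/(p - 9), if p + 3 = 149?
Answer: 1/137 ≈ 0.0072993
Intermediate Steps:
p = 146 (p = -3 + 149 = 146)
1/(p - 9) = 1/(146 - 9) = 1/137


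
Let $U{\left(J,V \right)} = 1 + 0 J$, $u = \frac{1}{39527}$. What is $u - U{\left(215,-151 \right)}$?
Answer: $- \frac{39526}{39527} \approx -0.99997$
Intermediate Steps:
$u = \frac{1}{39527} \approx 2.5299 \cdot 10^{-5}$
$U{\left(J,V \right)} = 1$ ($U{\left(J,V \right)} = 1 + 0 = 1$)
$u - U{\left(215,-151 \right)} = \frac{1}{39527} - 1 = - \frac{39526}{39527}$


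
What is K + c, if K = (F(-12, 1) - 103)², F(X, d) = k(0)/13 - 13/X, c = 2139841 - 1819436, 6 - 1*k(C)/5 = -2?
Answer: 8035121641/24336 ≈ 3.3017e+5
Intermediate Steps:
k(C) = 40 (k(C) = 30 - 5*(-2) = 30 + 10 = 40)
c = 320405
F(X, d) = 40/13 - 13/X
K = 237745561/24336 (K = ((40/13 - 13/(-12)) - 103)² = ((40/13 - 13*(-1/12)) - 103)² = ((40/13 + 13/12) - 103)² = (649/156 - 103)² = (-15419/156)² = 237745561/24336 ≈ 9769.3)
K + c = 237745561/24336 + 320405 = 8035121641/24336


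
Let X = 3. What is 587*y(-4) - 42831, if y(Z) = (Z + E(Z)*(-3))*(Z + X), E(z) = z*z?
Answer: -12307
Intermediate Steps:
E(z) = z²
y(Z) = (3 + Z)*(Z - 3*Z²) (y(Z) = (Z + Z²*(-3))*(Z + 3) = (Z - 3*Z²)*(3 + Z) = (3 + Z)*(Z - 3*Z²))
587*y(-4) - 42831 = 587*(-4*(3 - 8*(-4) - 3*(-4)²)) - 42831 = 587*(-4*(3 + 32 - 3*16)) - 42831 = 587*(-4*(3 + 32 - 48)) - 42831 = 587*(-4*(-13)) - 42831 = 587*52 - 42831 = 30524 - 42831 = -12307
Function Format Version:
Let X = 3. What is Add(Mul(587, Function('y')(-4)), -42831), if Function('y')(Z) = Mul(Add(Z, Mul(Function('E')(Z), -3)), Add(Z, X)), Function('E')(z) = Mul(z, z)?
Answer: -12307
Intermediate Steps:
Function('E')(z) = Pow(z, 2)
Function('y')(Z) = Mul(Add(3, Z), Add(Z, Mul(-3, Pow(Z, 2)))) (Function('y')(Z) = Mul(Add(Z, Mul(Pow(Z, 2), -3)), Add(Z, 3)) = Mul(Add(Z, Mul(-3, Pow(Z, 2))), Add(3, Z)) = Mul(Add(3, Z), Add(Z, Mul(-3, Pow(Z, 2)))))
Add(Mul(587, Function('y')(-4)), -42831) = Add(Mul(587, Mul(-4, Add(3, Mul(-8, -4), Mul(-3, Pow(-4, 2))))), -42831) = Add(Mul(587, Mul(-4, Add(3, 32, Mul(-3, 16)))), -42831) = Add(Mul(587, Mul(-4, Add(3, 32, -48))), -42831) = Add(Mul(587, Mul(-4, -13)), -42831) = Add(Mul(587, 52), -42831) = Add(30524, -42831) = -12307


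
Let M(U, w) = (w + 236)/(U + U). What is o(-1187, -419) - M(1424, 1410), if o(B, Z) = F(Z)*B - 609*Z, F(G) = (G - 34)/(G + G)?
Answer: 151866113107/596656 ≈ 2.5453e+5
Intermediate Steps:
F(G) = (-34 + G)/(2*G) (F(G) = (-34 + G)/((2*G)) = (-34 + G)*(1/(2*G)) = (-34 + G)/(2*G))
o(B, Z) = -609*Z + B*(-34 + Z)/(2*Z) (o(B, Z) = ((-34 + Z)/(2*Z))*B - 609*Z = B*(-34 + Z)/(2*Z) - 609*Z = -609*Z + B*(-34 + Z)/(2*Z))
M(U, w) = (236 + w)/(2*U) (M(U, w) = (236 + w)/((2*U)) = (236 + w)*(1/(2*U)) = (236 + w)/(2*U))
o(-1187, -419) - M(1424, 1410) = ((½)*(-1187) - 609*(-419) - 17*(-1187)/(-419)) - (236 + 1410)/(2*1424) = (-1187/2 + 255171 - 17*(-1187)*(-1/419)) - 1646/(2*1424) = (-1187/2 + 255171 - 20179/419) - 1*823/1424 = 213295587/838 - 823/1424 = 151866113107/596656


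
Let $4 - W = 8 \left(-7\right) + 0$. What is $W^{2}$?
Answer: $3600$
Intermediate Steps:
$W = 60$ ($W = 4 - \left(8 \left(-7\right) + 0\right) = 4 - \left(-56 + 0\right) = 4 - -56 = 4 + 56 = 60$)
$W^{2} = 60^{2} = 3600$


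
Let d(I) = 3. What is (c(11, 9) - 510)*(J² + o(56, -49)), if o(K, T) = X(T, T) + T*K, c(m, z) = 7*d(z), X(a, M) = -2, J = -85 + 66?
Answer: 1166265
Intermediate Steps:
J = -19
c(m, z) = 21 (c(m, z) = 7*3 = 21)
o(K, T) = -2 + K*T (o(K, T) = -2 + T*K = -2 + K*T)
(c(11, 9) - 510)*(J² + o(56, -49)) = (21 - 510)*((-19)² + (-2 + 56*(-49))) = -489*(361 + (-2 - 2744)) = -489*(361 - 2746) = -489*(-2385) = 1166265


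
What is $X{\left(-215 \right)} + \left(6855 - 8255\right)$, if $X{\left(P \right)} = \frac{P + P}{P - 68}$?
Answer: $- \frac{395770}{283} \approx -1398.5$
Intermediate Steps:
$X{\left(P \right)} = \frac{2 P}{-68 + P}$
$X{\left(-215 \right)} + \left(6855 - 8255\right) = 2 \left(-215\right) \frac{1}{-68 - 215} + \left(6855 - 8255\right) = 2 \left(-215\right) \frac{1}{-283} + \left(6855 - 8255\right) = 2 \left(-215\right) \left(- \frac{1}{283}\right) - 1400 = \frac{430}{283} - 1400 = - \frac{395770}{283}$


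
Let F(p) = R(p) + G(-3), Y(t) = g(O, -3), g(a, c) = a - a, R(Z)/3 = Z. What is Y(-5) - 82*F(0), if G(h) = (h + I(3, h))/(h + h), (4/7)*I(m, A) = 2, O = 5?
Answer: 41/6 ≈ 6.8333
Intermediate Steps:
I(m, A) = 7/2 (I(m, A) = (7/4)*2 = 7/2)
R(Z) = 3*Z
g(a, c) = 0
Y(t) = 0
G(h) = (7/2 + h)/(2*h) (G(h) = (h + 7/2)/(h + h) = (7/2 + h)/((2*h)) = (7/2 + h)*(1/(2*h)) = (7/2 + h)/(2*h))
F(p) = -1/12 + 3*p (F(p) = 3*p + (1/4)*(7 + 2*(-3))/(-3) = 3*p + (1/4)*(-1/3)*(7 - 6) = 3*p + (1/4)*(-1/3)*1 = 3*p - 1/12 = -1/12 + 3*p)
Y(-5) - 82*F(0) = 0 - 82*(-1/12 + 3*0) = 0 - 82*(-1/12 + 0) = 0 - 82*(-1/12) = 0 + 41/6 = 41/6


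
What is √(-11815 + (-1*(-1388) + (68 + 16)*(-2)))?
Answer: I*√10595 ≈ 102.93*I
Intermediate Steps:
√(-11815 + (-1*(-1388) + (68 + 16)*(-2))) = √(-11815 + (1388 + 84*(-2))) = √(-11815 + (1388 - 168)) = √(-11815 + 1220) = √(-10595) = I*√10595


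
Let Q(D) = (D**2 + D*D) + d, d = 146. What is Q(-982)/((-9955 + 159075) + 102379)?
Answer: 1928794/251499 ≈ 7.6692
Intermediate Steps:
Q(D) = 146 + 2*D**2 (Q(D) = (D**2 + D*D) + 146 = (D**2 + D**2) + 146 = 2*D**2 + 146 = 146 + 2*D**2)
Q(-982)/((-9955 + 159075) + 102379) = (146 + 2*(-982)**2)/((-9955 + 159075) + 102379) = (146 + 2*964324)/(149120 + 102379) = (146 + 1928648)/251499 = 1928794*(1/251499) = 1928794/251499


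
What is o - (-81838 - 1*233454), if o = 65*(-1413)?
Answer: 223447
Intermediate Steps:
o = -91845
o - (-81838 - 1*233454) = -91845 - (-81838 - 1*233454) = -91845 - (-81838 - 233454) = -91845 - 1*(-315292) = -91845 + 315292 = 223447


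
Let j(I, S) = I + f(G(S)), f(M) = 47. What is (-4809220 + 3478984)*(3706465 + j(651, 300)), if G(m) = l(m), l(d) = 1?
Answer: -4931401680468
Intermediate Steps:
G(m) = 1
j(I, S) = 47 + I (j(I, S) = I + 47 = 47 + I)
(-4809220 + 3478984)*(3706465 + j(651, 300)) = (-4809220 + 3478984)*(3706465 + (47 + 651)) = -1330236*(3706465 + 698) = -1330236*3707163 = -4931401680468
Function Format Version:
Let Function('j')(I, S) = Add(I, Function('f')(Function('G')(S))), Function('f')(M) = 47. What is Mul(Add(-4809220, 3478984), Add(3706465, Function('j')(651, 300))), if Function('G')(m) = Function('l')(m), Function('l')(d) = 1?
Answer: -4931401680468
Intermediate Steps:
Function('G')(m) = 1
Function('j')(I, S) = Add(47, I) (Function('j')(I, S) = Add(I, 47) = Add(47, I))
Mul(Add(-4809220, 3478984), Add(3706465, Function('j')(651, 300))) = Mul(Add(-4809220, 3478984), Add(3706465, Add(47, 651))) = Mul(-1330236, Add(3706465, 698)) = Mul(-1330236, 3707163) = -4931401680468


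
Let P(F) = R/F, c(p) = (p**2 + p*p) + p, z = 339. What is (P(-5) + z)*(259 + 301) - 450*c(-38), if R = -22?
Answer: -1090196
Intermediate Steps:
c(p) = p + 2*p**2 (c(p) = (p**2 + p**2) + p = 2*p**2 + p = p + 2*p**2)
P(F) = -22/F
(P(-5) + z)*(259 + 301) - 450*c(-38) = (-22/(-5) + 339)*(259 + 301) - (-17100)*(1 + 2*(-38)) = (-22*(-1/5) + 339)*560 - (-17100)*(1 - 76) = (22/5 + 339)*560 - (-17100)*(-75) = (1717/5)*560 - 450*2850 = 192304 - 1282500 = -1090196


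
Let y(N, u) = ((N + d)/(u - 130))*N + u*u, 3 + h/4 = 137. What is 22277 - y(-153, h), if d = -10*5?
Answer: -530191/2 ≈ -2.6510e+5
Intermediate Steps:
h = 536 (h = -12 + 4*137 = -12 + 548 = 536)
d = -50
y(N, u) = u² + N*(-50 + N)/(-130 + u) (y(N, u) = ((N - 50)/(u - 130))*N + u*u = ((-50 + N)/(-130 + u))*N + u² = N*(-50 + N)/(-130 + u) + u² = u² + N*(-50 + N)/(-130 + u))
22277 - y(-153, h) = 22277 - ((-153)² + 536³ - 130*536² - 50*(-153))/(-130 + 536) = 22277 - (23409 + 153990656 - 130*287296 + 7650)/406 = 22277 - (23409 + 153990656 - 37348480 + 7650)/406 = 22277 - 116673235/406 = 22277 - 1*574745/2 = 22277 - 574745/2 = -530191/2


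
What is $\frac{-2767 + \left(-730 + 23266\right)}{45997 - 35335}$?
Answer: $\frac{19769}{10662} \approx 1.8542$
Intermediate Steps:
$\frac{-2767 + \left(-730 + 23266\right)}{45997 - 35335} = \frac{-2767 + 22536}{10662} = 19769 \cdot \frac{1}{10662} = \frac{19769}{10662}$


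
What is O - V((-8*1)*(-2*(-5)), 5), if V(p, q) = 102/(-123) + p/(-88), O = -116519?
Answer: -52550105/451 ≈ -1.1652e+5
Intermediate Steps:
V(p, q) = -34/41 - p/88 (V(p, q) = 102*(-1/123) + p*(-1/88) = -34/41 - p/88)
O - V((-8*1)*(-2*(-5)), 5) = -116519 - (-34/41 - (-8*1)*(-2*(-5))/88) = -116519 - (-34/41 - (-1)*10/11) = -116519 - (-34/41 - 1/88*(-80)) = -116519 - (-34/41 + 10/11) = -116519 - 1*36/451 = -116519 - 36/451 = -52550105/451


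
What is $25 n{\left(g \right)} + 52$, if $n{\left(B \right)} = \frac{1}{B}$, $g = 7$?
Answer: $\frac{389}{7} \approx 55.571$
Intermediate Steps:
$25 n{\left(g \right)} + 52 = \frac{25}{7} + 52 = \frac{389}{7}$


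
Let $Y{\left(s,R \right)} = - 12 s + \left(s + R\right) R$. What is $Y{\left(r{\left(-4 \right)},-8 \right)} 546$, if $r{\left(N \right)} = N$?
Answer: $78624$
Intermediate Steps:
$Y{\left(s,R \right)} = - 12 s + R \left(R + s\right)$ ($Y{\left(s,R \right)} = - 12 s + \left(R + s\right) R = - 12 s + R \left(R + s\right)$)
$Y{\left(r{\left(-4 \right)},-8 \right)} 546 = \left(\left(-8\right)^{2} - -48 - -32\right) 546 = \left(64 + 48 + 32\right) 546 = 144 \cdot 546 = 78624$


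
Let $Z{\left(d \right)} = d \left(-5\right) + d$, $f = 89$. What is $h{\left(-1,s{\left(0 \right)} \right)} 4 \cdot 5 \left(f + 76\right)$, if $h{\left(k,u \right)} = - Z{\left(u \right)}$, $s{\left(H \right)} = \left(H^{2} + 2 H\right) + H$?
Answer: $0$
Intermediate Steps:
$s{\left(H \right)} = H^{2} + 3 H$
$Z{\left(d \right)} = - 4 d$ ($Z{\left(d \right)} = - 5 d + d = - 4 d$)
$h{\left(k,u \right)} = 4 u$ ($h{\left(k,u \right)} = - \left(-4\right) u = 4 u$)
$h{\left(-1,s{\left(0 \right)} \right)} 4 \cdot 5 \left(f + 76\right) = 4 \cdot 0 \left(3 + 0\right) 4 \cdot 5 \left(89 + 76\right) = 4 \cdot 0 \cdot 3 \cdot 4 \cdot 5 \cdot 165 = 4 \cdot 0 \cdot 4 \cdot 5 \cdot 165 = 0 \cdot 4 \cdot 5 \cdot 165 = 0 \cdot 5 \cdot 165 = 0 \cdot 165 = 0$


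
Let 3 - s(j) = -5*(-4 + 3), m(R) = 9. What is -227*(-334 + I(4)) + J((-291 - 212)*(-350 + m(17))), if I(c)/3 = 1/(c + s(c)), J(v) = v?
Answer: 494001/2 ≈ 2.4700e+5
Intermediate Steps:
s(j) = -2 (s(j) = 3 - (-5)*(-4 + 3) = 3 - (-5)*(-1) = 3 - 1*5 = 3 - 5 = -2)
I(c) = 3/(-2 + c) (I(c) = 3/(c - 2) = 3/(-2 + c))
-227*(-334 + I(4)) + J((-291 - 212)*(-350 + m(17))) = -227*(-334 + 3/(-2 + 4)) + (-291 - 212)*(-350 + 9) = -227*(-334 + 3/2) - 503*(-341) = -227*(-334 + 3*(1/2)) + 171523 = -227*(-334 + 3/2) + 171523 = -227*(-665/2) + 171523 = 150955/2 + 171523 = 494001/2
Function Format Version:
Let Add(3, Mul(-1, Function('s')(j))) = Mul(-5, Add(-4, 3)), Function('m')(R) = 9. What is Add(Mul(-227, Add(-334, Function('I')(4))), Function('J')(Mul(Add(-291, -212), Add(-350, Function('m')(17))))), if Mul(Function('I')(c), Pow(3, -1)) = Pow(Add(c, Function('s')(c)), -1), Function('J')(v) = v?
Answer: Rational(494001, 2) ≈ 2.4700e+5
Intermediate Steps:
Function('s')(j) = -2 (Function('s')(j) = Add(3, Mul(-1, Mul(-5, Add(-4, 3)))) = Add(3, Mul(-1, Mul(-5, -1))) = Add(3, Mul(-1, 5)) = Add(3, -5) = -2)
Function('I')(c) = Mul(3, Pow(Add(-2, c), -1)) (Function('I')(c) = Mul(3, Pow(Add(c, -2), -1)) = Mul(3, Pow(Add(-2, c), -1)))
Add(Mul(-227, Add(-334, Function('I')(4))), Function('J')(Mul(Add(-291, -212), Add(-350, Function('m')(17))))) = Add(Mul(-227, Add(-334, Mul(3, Pow(Add(-2, 4), -1)))), Mul(Add(-291, -212), Add(-350, 9))) = Add(Mul(-227, Add(-334, Mul(3, Pow(2, -1)))), Mul(-503, -341)) = Add(Mul(-227, Add(-334, Mul(3, Rational(1, 2)))), 171523) = Add(Mul(-227, Add(-334, Rational(3, 2))), 171523) = Add(Mul(-227, Rational(-665, 2)), 171523) = Add(Rational(150955, 2), 171523) = Rational(494001, 2)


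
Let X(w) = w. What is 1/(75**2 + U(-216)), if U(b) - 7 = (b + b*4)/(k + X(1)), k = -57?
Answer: 7/39559 ≈ 0.00017695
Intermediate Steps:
U(b) = 7 - 5*b/56 (U(b) = 7 + (b + b*4)/(-57 + 1) = 7 + (b + 4*b)/(-56) = 7 + (5*b)*(-1/56) = 7 - 5*b/56)
1/(75**2 + U(-216)) = 1/(75**2 + (7 - 5/56*(-216))) = 1/(5625 + (7 + 135/7)) = 1/(5625 + 184/7) = 1/(39559/7) = 7/39559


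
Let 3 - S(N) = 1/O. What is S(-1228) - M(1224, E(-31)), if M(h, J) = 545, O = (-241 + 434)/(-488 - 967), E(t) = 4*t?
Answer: -103151/193 ≈ -534.46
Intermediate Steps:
O = -193/1455 (O = 193/(-1455) = 193*(-1/1455) = -193/1455 ≈ -0.13265)
S(N) = 2034/193 (S(N) = 3 - 1/(-193/1455) = 3 - 1*(-1455/193) = 3 + 1455/193 = 2034/193)
S(-1228) - M(1224, E(-31)) = 2034/193 - 1*545 = 2034/193 - 545 = -103151/193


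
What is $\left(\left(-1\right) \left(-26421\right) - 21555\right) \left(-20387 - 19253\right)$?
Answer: $-192888240$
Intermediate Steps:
$\left(\left(-1\right) \left(-26421\right) - 21555\right) \left(-20387 - 19253\right) = \left(26421 - 21555\right) \left(-39640\right) = 4866 \left(-39640\right) = -192888240$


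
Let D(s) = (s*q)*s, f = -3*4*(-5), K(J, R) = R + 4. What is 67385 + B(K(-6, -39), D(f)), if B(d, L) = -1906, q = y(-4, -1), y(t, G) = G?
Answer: 65479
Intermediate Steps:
K(J, R) = 4 + R
q = -1
f = 60 (f = -12*(-5) = 60)
D(s) = -s² (D(s) = (s*(-1))*s = (-s)*s = -s²)
67385 + B(K(-6, -39), D(f)) = 67385 - 1906 = 65479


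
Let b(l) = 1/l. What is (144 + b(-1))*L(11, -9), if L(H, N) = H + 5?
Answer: 2288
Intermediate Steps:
L(H, N) = 5 + H
(144 + b(-1))*L(11, -9) = (144 + 1/(-1))*(5 + 11) = (144 - 1)*16 = 143*16 = 2288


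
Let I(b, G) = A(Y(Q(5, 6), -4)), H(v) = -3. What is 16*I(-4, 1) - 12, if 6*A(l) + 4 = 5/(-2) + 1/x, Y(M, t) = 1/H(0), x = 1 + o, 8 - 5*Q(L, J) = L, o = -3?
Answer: -92/3 ≈ -30.667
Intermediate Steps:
Q(L, J) = 8/5 - L/5
x = -2 (x = 1 - 3 = -2)
Y(M, t) = -⅓ (Y(M, t) = 1/(-3) = -⅓)
A(l) = -7/6 (A(l) = -⅔ + (5/(-2) + 1/(-2))/6 = -⅔ + (5*(-½) + 1*(-½))/6 = -⅔ + (-5/2 - ½)/6 = -⅔ + (⅙)*(-3) = -⅔ - ½ = -7/6)
I(b, G) = -7/6
16*I(-4, 1) - 12 = 16*(-7/6) - 12 = -56/3 - 12 = -92/3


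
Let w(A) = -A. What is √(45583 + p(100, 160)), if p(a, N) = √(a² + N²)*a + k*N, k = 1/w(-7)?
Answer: √(2234687 + 98000*√89)/7 ≈ 253.92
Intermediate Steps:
k = ⅐ (k = 1/(-1*(-7)) = 1/7 = ⅐ ≈ 0.14286)
p(a, N) = N/7 + a*√(N² + a²) (p(a, N) = √(a² + N²)*a + N/7 = √(N² + a²)*a + N/7 = a*√(N² + a²) + N/7 = N/7 + a*√(N² + a²))
√(45583 + p(100, 160)) = √(45583 + ((⅐)*160 + 100*√(160² + 100²))) = √(45583 + (160/7 + 100*√(25600 + 10000))) = √(45583 + (160/7 + 100*√35600)) = √(45583 + (160/7 + 100*(20*√89))) = √(45583 + (160/7 + 2000*√89)) = √(319241/7 + 2000*√89)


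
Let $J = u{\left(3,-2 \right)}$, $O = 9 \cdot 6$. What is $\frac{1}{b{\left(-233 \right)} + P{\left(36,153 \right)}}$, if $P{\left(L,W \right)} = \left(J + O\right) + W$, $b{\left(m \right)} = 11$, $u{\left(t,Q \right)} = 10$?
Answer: $\frac{1}{228} \approx 0.004386$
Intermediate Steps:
$O = 54$
$J = 10$
$P{\left(L,W \right)} = 64 + W$ ($P{\left(L,W \right)} = \left(10 + 54\right) + W = 64 + W$)
$\frac{1}{b{\left(-233 \right)} + P{\left(36,153 \right)}} = \frac{1}{11 + \left(64 + 153\right)} = \frac{1}{11 + 217} = \frac{1}{228}$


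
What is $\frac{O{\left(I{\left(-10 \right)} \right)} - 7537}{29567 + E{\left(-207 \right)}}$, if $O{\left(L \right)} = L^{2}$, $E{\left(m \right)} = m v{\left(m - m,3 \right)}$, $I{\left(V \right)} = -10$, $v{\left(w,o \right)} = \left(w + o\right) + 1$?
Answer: $- \frac{7437}{28739} \approx -0.25878$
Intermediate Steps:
$v{\left(w,o \right)} = 1 + o + w$ ($v{\left(w,o \right)} = \left(o + w\right) + 1 = 1 + o + w$)
$E{\left(m \right)} = 4 m$ ($E{\left(m \right)} = m \left(1 + 3 + \left(m - m\right)\right) = m \left(1 + 3 + 0\right) = m 4 = 4 m$)
$\frac{O{\left(I{\left(-10 \right)} \right)} - 7537}{29567 + E{\left(-207 \right)}} = \frac{\left(-10\right)^{2} - 7537}{29567 + 4 \left(-207\right)} = \frac{100 - 7537}{29567 - 828} = - \frac{7437}{28739}$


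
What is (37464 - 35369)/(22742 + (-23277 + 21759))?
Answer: 2095/21224 ≈ 0.098709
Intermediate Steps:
(37464 - 35369)/(22742 + (-23277 + 21759)) = 2095/(22742 - 1518) = 2095/21224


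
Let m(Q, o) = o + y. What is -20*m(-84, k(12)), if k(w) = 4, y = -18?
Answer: 280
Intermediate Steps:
m(Q, o) = -18 + o (m(Q, o) = o - 18 = -18 + o)
-20*m(-84, k(12)) = -20*(-18 + 4) = -20*(-14) = 280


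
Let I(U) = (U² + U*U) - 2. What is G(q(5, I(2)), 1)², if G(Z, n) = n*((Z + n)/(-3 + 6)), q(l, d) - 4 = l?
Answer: 100/9 ≈ 11.111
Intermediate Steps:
I(U) = -2 + 2*U² (I(U) = (U² + U²) - 2 = 2*U² - 2 = -2 + 2*U²)
q(l, d) = 4 + l
G(Z, n) = n*(Z/3 + n/3) (G(Z, n) = n*((Z + n)/3) = n*((Z + n)*(⅓)) = n*(Z/3 + n/3))
G(q(5, I(2)), 1)² = ((⅓)*1*((4 + 5) + 1))² = ((⅓)*1*(9 + 1))² = ((⅓)*1*10)² = (10/3)² = 100/9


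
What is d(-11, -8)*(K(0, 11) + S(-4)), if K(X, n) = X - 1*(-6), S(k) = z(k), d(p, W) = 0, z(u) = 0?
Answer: 0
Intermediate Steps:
S(k) = 0
K(X, n) = 6 + X (K(X, n) = X + 6 = 6 + X)
d(-11, -8)*(K(0, 11) + S(-4)) = 0*((6 + 0) + 0) = 0*(6 + 0) = 0*6 = 0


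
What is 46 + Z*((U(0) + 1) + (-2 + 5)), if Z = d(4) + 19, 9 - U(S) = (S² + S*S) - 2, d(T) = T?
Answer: 391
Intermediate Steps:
U(S) = 11 - 2*S² (U(S) = 9 - ((S² + S*S) - 2) = 9 - ((S² + S²) - 2) = 9 - (2*S² - 2) = 9 - (-2 + 2*S²) = 9 + (2 - 2*S²) = 11 - 2*S²)
Z = 23 (Z = 4 + 19 = 23)
46 + Z*((U(0) + 1) + (-2 + 5)) = 46 + 23*(((11 - 2*0²) + 1) + (-2 + 5)) = 46 + 23*(((11 - 2*0) + 1) + 3) = 46 + 23*(((11 + 0) + 1) + 3) = 46 + 23*((11 + 1) + 3) = 46 + 23*(12 + 3) = 46 + 23*15 = 46 + 345 = 391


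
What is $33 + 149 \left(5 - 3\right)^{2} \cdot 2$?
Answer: $1225$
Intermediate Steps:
$33 + 149 \left(5 - 3\right)^{2} \cdot 2 = 33 + 149 \cdot 2^{2} \cdot 2 = 33 + 149 \cdot 4 \cdot 2 = 33 + 149 \cdot 8 = 33 + 1192 = 1225$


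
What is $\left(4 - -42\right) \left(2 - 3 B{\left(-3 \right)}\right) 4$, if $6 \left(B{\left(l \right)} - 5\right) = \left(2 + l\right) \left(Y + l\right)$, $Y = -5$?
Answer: $-3128$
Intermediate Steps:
$B{\left(l \right)} = 5 + \frac{\left(-5 + l\right) \left(2 + l\right)}{6}$ ($B{\left(l \right)} = 5 + \frac{\left(2 + l\right) \left(-5 + l\right)}{6} = 5 + \frac{\left(-5 + l\right) \left(2 + l\right)}{6}$)
$\left(4 - -42\right) \left(2 - 3 B{\left(-3 \right)}\right) 4 = \left(4 - -42\right) \left(2 - 3 \left(\frac{10}{3} - - \frac{3}{2} + \frac{\left(-3\right)^{2}}{6}\right)\right) 4 = \left(4 + 42\right) \left(2 - 3 \left(\frac{10}{3} + \frac{3}{2} + \frac{1}{6} \cdot 9\right)\right) 4 = 46 \left(2 - 3 \left(\frac{10}{3} + \frac{3}{2} + \frac{3}{2}\right)\right) 4 = 46 \left(2 - 19\right) 4 = 46 \left(\left(-17\right) 4\right) = 46 \left(-68\right) = -3128$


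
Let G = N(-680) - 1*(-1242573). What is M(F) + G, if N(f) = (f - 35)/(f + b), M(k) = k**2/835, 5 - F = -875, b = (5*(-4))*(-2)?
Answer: 26581088969/21376 ≈ 1.2435e+6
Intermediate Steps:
b = 40 (b = -20*(-2) = 40)
F = 880 (F = 5 - 1*(-875) = 5 + 875 = 880)
M(k) = k**2/835 (M(k) = k**2*(1/835) = k**2/835)
N(f) = (-35 + f)/(40 + f) (N(f) = (f - 35)/(f + 40) = (-35 + f)/(40 + f))
G = 159049487/128 (G = (-35 - 680)/(40 - 680) - 1*(-1242573) = -715/(-640) + 1242573 = -1/640*(-715) + 1242573 = 143/128 + 1242573 = 159049487/128 ≈ 1.2426e+6)
M(F) + G = (1/835)*880**2 + 159049487/128 = (1/835)*774400 + 159049487/128 = 154880/167 + 159049487/128 = 26581088969/21376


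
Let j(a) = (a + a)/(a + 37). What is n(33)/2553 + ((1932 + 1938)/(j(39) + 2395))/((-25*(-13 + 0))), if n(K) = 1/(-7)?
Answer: 74243381/15109126305 ≈ 0.0049138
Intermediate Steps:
j(a) = 2*a/(37 + a) (j(a) = (2*a)/(37 + a) = 2*a/(37 + a))
n(K) = -⅐
n(33)/2553 + ((1932 + 1938)/(j(39) + 2395))/((-25*(-13 + 0))) = -⅐/2553 + ((1932 + 1938)/(2*39/(37 + 39) + 2395))/((-25*(-13 + 0))) = -⅐*1/2553 + (3870/(2*39/76 + 2395))/((-25*(-13))) = -1/17871 + (3870/(2*39*(1/76) + 2395))/325 = -1/17871 + (3870/(39/38 + 2395))*(1/325) = -1/17871 + (3870/(91049/38))*(1/325) = -1/17871 + (3870*(38/91049))*(1/325) = -1/17871 + (147060/91049)*(1/325) = -1/17871 + 29412/5918185 = 74243381/15109126305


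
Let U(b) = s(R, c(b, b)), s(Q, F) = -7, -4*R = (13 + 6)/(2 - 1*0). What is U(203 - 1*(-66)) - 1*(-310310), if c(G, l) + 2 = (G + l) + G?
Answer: 310303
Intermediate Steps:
c(G, l) = -2 + l + 2*G (c(G, l) = -2 + ((G + l) + G) = -2 + (l + 2*G) = -2 + l + 2*G)
R = -19/8 (R = -(13 + 6)/(4*(2 - 1*0)) = -19/(4*(2 + 0)) = -19/(4*2) = -1/4*19/2 = -19/8 ≈ -2.3750)
U(b) = -7
U(203 - 1*(-66)) - 1*(-310310) = -7 - 1*(-310310) = -7 + 310310 = 310303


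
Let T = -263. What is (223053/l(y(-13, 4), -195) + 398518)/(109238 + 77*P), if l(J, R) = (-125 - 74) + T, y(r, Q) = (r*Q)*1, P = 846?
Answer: 61297421/26854520 ≈ 2.2826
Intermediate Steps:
y(r, Q) = Q*r (y(r, Q) = (Q*r)*1 = Q*r)
l(J, R) = -462 (l(J, R) = (-125 - 74) - 263 = -199 - 263 = -462)
(223053/l(y(-13, 4), -195) + 398518)/(109238 + 77*P) = (223053/(-462) + 398518)/(109238 + 77*846) = (223053*(-1/462) + 398518)/(109238 + 65142) = (-74351/154 + 398518)/174380 = (61297421/154)*(1/174380) = 61297421/26854520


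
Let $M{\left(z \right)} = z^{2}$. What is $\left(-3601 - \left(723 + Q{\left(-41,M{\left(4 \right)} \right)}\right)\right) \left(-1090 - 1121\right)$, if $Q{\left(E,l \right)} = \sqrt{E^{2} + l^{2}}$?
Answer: $9560364 + 2211 \sqrt{1937} \approx 9.6577 \cdot 10^{6}$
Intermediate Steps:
$\left(-3601 - \left(723 + Q{\left(-41,M{\left(4 \right)} \right)}\right)\right) \left(-1090 - 1121\right) = \left(-3601 - \left(723 + \sqrt{\left(-41\right)^{2} + \left(4^{2}\right)^{2}}\right)\right) \left(-1090 - 1121\right) = \left(-3601 - \left(723 + \sqrt{1681 + 16^{2}}\right)\right) \left(-2211\right) = \left(-3601 - \left(723 + \sqrt{1681 + 256}\right)\right) \left(-2211\right) = \left(-3601 - \left(723 + \sqrt{1937}\right)\right) \left(-2211\right) = \left(-4324 - \sqrt{1937}\right) \left(-2211\right) = 9560364 + 2211 \sqrt{1937}$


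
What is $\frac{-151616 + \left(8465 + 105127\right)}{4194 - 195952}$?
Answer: $\frac{2716}{13697} \approx 0.19829$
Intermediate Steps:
$\frac{-151616 + \left(8465 + 105127\right)}{4194 - 195952} = \frac{-151616 + 113592}{-191758} = \left(-38024\right) \left(- \frac{1}{191758}\right) = \frac{2716}{13697}$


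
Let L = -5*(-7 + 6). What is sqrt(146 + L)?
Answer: sqrt(151) ≈ 12.288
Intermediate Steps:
L = 5 (L = -5*(-1) = 5)
sqrt(146 + L) = sqrt(146 + 5) = sqrt(151)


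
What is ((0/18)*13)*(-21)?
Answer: 0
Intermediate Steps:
((0/18)*13)*(-21) = ((0*(1/18))*13)*(-21) = (0*13)*(-21) = 0*(-21) = 0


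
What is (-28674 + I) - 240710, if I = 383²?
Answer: -122695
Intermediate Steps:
I = 146689
(-28674 + I) - 240710 = (-28674 + 146689) - 240710 = 118015 - 240710 = -122695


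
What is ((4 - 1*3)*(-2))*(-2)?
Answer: 4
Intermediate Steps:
((4 - 1*3)*(-2))*(-2) = ((4 - 3)*(-2))*(-2) = (1*(-2))*(-2) = -2*(-2) = 4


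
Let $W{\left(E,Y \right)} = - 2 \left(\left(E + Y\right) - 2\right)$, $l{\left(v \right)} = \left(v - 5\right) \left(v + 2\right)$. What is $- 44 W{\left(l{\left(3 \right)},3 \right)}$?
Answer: $-792$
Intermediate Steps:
$l{\left(v \right)} = \left(-5 + v\right) \left(2 + v\right)$
$W{\left(E,Y \right)} = 4 - 2 E - 2 Y$ ($W{\left(E,Y \right)} = - 2 \left(-2 + E + Y\right) = 4 - 2 E - 2 Y$)
$- 44 W{\left(l{\left(3 \right)},3 \right)} = - 44 \left(4 - 2 \left(-10 + 3^{2} - 9\right) - 6\right) = - 44 \left(4 - 2 \left(-10 + 9 - 9\right) - 6\right) = - 44 \left(4 - -20 - 6\right) = - 44 \left(4 + 20 - 6\right) = \left(-44\right) 18 = -792$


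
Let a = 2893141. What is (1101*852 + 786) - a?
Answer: -1954303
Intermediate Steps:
(1101*852 + 786) - a = (1101*852 + 786) - 1*2893141 = (938052 + 786) - 2893141 = 938838 - 2893141 = -1954303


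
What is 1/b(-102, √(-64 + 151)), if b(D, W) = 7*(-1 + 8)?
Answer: 1/49 ≈ 0.020408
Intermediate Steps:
b(D, W) = 49 (b(D, W) = 7*7 = 49)
1/b(-102, √(-64 + 151)) = 1/49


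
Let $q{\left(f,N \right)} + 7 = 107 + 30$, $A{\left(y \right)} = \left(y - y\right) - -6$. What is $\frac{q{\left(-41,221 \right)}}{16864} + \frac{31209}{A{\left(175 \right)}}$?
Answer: $\frac{43859113}{8432} \approx 5201.5$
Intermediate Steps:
$A{\left(y \right)} = 6$ ($A{\left(y \right)} = 0 + 6 = 6$)
$q{\left(f,N \right)} = 130$ ($q{\left(f,N \right)} = -7 + \left(107 + 30\right) = -7 + 137 = 130$)
$\frac{q{\left(-41,221 \right)}}{16864} + \frac{31209}{A{\left(175 \right)}} = \frac{130}{16864} + \frac{31209}{6} = 130 \cdot \frac{1}{16864} + 31209 \cdot \frac{1}{6} = \frac{65}{8432} + \frac{10403}{2} = \frac{43859113}{8432}$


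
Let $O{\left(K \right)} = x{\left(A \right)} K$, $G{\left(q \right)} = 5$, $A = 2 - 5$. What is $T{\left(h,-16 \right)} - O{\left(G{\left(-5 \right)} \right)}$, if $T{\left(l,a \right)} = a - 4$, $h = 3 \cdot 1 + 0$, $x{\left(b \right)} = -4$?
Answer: $0$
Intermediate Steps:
$A = -3$ ($A = 2 - 5 = -3$)
$h = 3$ ($h = 3 + 0 = 3$)
$T{\left(l,a \right)} = -4 + a$ ($T{\left(l,a \right)} = a - 4 = -4 + a$)
$O{\left(K \right)} = - 4 K$
$T{\left(h,-16 \right)} - O{\left(G{\left(-5 \right)} \right)} = \left(-4 - 16\right) - \left(-4\right) 5 = -20 - -20 = -20 + 20 = 0$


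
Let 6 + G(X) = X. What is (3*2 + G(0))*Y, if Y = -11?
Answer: 0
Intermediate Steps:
G(X) = -6 + X
(3*2 + G(0))*Y = (3*2 + (-6 + 0))*(-11) = (6 - 6)*(-11) = 0*(-11) = 0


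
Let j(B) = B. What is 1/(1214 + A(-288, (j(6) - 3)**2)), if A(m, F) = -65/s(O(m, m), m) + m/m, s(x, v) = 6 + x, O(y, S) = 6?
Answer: 12/14515 ≈ 0.00082673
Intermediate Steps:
A(m, F) = -53/12 (A(m, F) = -65/(6 + 6) + m/m = -65/12 + 1 = -53/12)
1/(1214 + A(-288, (j(6) - 3)**2)) = 1/(1214 - 53/12) = 1/(14515/12) = 12/14515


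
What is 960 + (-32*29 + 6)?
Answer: 38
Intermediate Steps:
960 + (-32*29 + 6) = 960 + (-928 + 6) = 960 - 922 = 38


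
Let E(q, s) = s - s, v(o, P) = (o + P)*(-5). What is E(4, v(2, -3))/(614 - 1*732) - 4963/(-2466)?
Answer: 4963/2466 ≈ 2.0126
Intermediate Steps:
v(o, P) = -5*P - 5*o (v(o, P) = (P + o)*(-5) = -5*P - 5*o)
E(q, s) = 0
E(4, v(2, -3))/(614 - 1*732) - 4963/(-2466) = 0/(614 - 1*732) - 4963/(-2466) = 0/(614 - 732) - 4963*(-1/2466) = 0/(-118) + 4963/2466 = 0*(-1/118) + 4963/2466 = 0 + 4963/2466 = 4963/2466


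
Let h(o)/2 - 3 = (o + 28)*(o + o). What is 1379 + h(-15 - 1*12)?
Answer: 1277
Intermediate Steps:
h(o) = 6 + 4*o*(28 + o) (h(o) = 6 + 2*((o + 28)*(o + o)) = 6 + 2*((28 + o)*(2*o)) = 6 + 2*(2*o*(28 + o)) = 6 + 4*o*(28 + o))
1379 + h(-15 - 1*12) = 1379 + (6 + 4*(-15 - 1*12)² + 112*(-15 - 1*12)) = 1379 + (6 + 4*(-15 - 12)² + 112*(-15 - 12)) = 1379 + (6 + 4*(-27)² + 112*(-27)) = 1379 + (6 + 4*729 - 3024) = 1379 + (6 + 2916 - 3024) = 1379 - 102 = 1277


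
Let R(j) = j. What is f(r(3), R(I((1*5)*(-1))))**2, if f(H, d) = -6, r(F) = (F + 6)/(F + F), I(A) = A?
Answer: 36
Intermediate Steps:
r(F) = (6 + F)/(2*F) (r(F) = (6 + F)/((2*F)) = (6 + F)*(1/(2*F)) = (6 + F)/(2*F))
f(r(3), R(I((1*5)*(-1))))**2 = (-6)**2 = 36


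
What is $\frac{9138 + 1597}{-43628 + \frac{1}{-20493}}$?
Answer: $- \frac{43998471}{178813721} \approx -0.24606$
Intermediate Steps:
$\frac{9138 + 1597}{-43628 + \frac{1}{-20493}} = \frac{10735}{-43628 - \frac{1}{20493}} = \frac{10735}{- \frac{894068605}{20493}} = 10735 \left(- \frac{20493}{894068605}\right) = - \frac{43998471}{178813721}$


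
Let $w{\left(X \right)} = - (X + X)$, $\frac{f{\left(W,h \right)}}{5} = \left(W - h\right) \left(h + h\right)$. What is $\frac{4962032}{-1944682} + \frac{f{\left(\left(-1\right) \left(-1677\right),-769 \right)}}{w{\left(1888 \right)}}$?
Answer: $\frac{4570028271231}{917889904} \approx 4978.8$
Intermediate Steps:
$f{\left(W,h \right)} = 10 h \left(W - h\right)$ ($f{\left(W,h \right)} = 5 \left(W - h\right) \left(h + h\right) = 5 \left(W - h\right) 2 h = 5 \cdot 2 h \left(W - h\right) = 10 h \left(W - h\right)$)
$w{\left(X \right)} = - 2 X$
$\frac{4962032}{-1944682} + \frac{f{\left(\left(-1\right) \left(-1677\right),-769 \right)}}{w{\left(1888 \right)}} = \frac{4962032}{-1944682} + \frac{10 \left(-769\right) \left(\left(-1\right) \left(-1677\right) - -769\right)}{\left(-2\right) 1888} = 4962032 \left(- \frac{1}{1944682}\right) + \frac{10 \left(-769\right) \left(1677 + 769\right)}{-3776} = - \frac{2481016}{972341} + 10 \left(-769\right) 2446 \left(- \frac{1}{3776}\right) = - \frac{2481016}{972341} - - \frac{4702435}{944} = - \frac{2481016}{972341} + \frac{4702435}{944} = \frac{4570028271231}{917889904}$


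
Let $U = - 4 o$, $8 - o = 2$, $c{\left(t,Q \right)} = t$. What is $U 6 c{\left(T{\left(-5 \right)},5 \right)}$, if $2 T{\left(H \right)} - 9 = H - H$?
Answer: $-648$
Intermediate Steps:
$T{\left(H \right)} = \frac{9}{2}$ ($T{\left(H \right)} = \frac{9}{2} + \frac{H - H}{2} = \frac{9}{2} + \frac{1}{2} \cdot 0 = \frac{9}{2} + 0 = \frac{9}{2}$)
$o = 6$ ($o = 8 - 2 = 6$)
$U = -24$ ($U = \left(-4\right) 6 = -24$)
$U 6 c{\left(T{\left(-5 \right)},5 \right)} = \left(-24\right) 6 \cdot \frac{9}{2} = \left(-144\right) \frac{9}{2} = -648$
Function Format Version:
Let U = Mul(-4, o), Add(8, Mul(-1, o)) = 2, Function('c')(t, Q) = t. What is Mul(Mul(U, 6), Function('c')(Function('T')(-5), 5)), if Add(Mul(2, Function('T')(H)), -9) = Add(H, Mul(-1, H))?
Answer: -648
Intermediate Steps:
Function('T')(H) = Rational(9, 2) (Function('T')(H) = Add(Rational(9, 2), Mul(Rational(1, 2), Add(H, Mul(-1, H)))) = Add(Rational(9, 2), Mul(Rational(1, 2), 0)) = Add(Rational(9, 2), 0) = Rational(9, 2))
o = 6 (o = Add(8, Mul(-1, 2)) = Add(8, -2) = 6)
U = -24 (U = Mul(-4, 6) = -24)
Mul(Mul(U, 6), Function('c')(Function('T')(-5), 5)) = Mul(Mul(-24, 6), Rational(9, 2)) = Mul(-144, Rational(9, 2)) = -648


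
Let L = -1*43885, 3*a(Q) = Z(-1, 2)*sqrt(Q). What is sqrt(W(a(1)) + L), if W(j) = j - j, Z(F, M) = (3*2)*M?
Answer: I*sqrt(43885) ≈ 209.49*I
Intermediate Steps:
Z(F, M) = 6*M
a(Q) = 4*sqrt(Q) (a(Q) = ((6*2)*sqrt(Q))/3 = (12*sqrt(Q))/3 = 4*sqrt(Q))
W(j) = 0
L = -43885
sqrt(W(a(1)) + L) = sqrt(0 - 43885) = sqrt(-43885) = I*sqrt(43885)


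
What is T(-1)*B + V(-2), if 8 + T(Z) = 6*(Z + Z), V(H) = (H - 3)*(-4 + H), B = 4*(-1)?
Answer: 110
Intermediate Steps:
B = -4
V(H) = (-4 + H)*(-3 + H) (V(H) = (-3 + H)*(-4 + H) = (-4 + H)*(-3 + H))
T(Z) = -8 + 12*Z (T(Z) = -8 + 6*(Z + Z) = -8 + 6*(2*Z) = -8 + 12*Z)
T(-1)*B + V(-2) = (-8 + 12*(-1))*(-4) + (12 + (-2)² - 7*(-2)) = (-8 - 12)*(-4) + (12 + 4 + 14) = -20*(-4) + 30 = 80 + 30 = 110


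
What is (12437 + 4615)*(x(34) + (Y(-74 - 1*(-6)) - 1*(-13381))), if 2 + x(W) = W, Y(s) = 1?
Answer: 228735528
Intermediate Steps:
x(W) = -2 + W
(12437 + 4615)*(x(34) + (Y(-74 - 1*(-6)) - 1*(-13381))) = (12437 + 4615)*((-2 + 34) + (1 - 1*(-13381))) = 17052*(32 + (1 + 13381)) = 17052*(32 + 13382) = 17052*13414 = 228735528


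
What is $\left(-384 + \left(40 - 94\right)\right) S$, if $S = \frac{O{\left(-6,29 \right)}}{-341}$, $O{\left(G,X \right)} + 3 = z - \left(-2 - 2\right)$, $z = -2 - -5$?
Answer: $\frac{1752}{341} \approx 5.1378$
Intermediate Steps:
$z = 3$ ($z = -2 + 5 = 3$)
$O{\left(G,X \right)} = 4$ ($O{\left(G,X \right)} = -3 + \left(3 - \left(-2 - 2\right)\right) = -3 + \left(3 - -4\right) = -3 + \left(3 + 4\right) = -3 + 7 = 4$)
$S = - \frac{4}{341}$ ($S = \frac{4}{-341} = 4 \left(- \frac{1}{341}\right) = - \frac{4}{341} \approx -0.01173$)
$\left(-384 + \left(40 - 94\right)\right) S = \left(-384 + \left(40 - 94\right)\right) \left(- \frac{4}{341}\right) = \left(-384 - 54\right) \left(- \frac{4}{341}\right) = \left(-438\right) \left(- \frac{4}{341}\right) = \frac{1752}{341}$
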